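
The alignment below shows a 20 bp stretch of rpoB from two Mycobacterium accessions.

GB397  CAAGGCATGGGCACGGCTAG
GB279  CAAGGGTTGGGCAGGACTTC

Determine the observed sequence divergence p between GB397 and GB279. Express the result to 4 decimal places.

0.3000

Mismatches occur at site 6 (C/G), site 7 (A/T), site 14 (C/G), site 16 (G/A), site 19 (A/T), site 20 (G/C).
There are 6 differences over 20 sites, so p = 6/20 = 0.3000.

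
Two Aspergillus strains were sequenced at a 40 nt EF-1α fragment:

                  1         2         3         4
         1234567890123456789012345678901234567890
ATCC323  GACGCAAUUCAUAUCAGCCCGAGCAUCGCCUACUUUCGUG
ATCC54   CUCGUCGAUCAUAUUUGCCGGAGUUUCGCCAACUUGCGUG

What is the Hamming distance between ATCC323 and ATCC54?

13

The sequences differ at positions 1 (G/C), 2 (A/U), 5 (C/U), 6 (A/C), 7 (A/G), 8 (U/A), 15 (C/U), 16 (A/U), 20 (C/G), 24 (C/U), 25 (A/U), 31 (U/A), 36 (U/G).
That gives 13 mismatches out of 40 aligned sites, so the Hamming distance is 13.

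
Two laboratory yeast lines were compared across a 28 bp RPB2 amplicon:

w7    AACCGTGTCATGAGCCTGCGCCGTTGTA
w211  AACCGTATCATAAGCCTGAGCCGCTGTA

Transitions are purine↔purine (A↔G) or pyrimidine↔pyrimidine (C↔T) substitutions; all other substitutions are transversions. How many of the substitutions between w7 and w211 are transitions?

3

Mismatches occur at site 7 (G→A, transition), site 12 (G→A, transition), site 19 (C→A, transversion), site 24 (T→C, transition).
Of the 4 differences, 3 transitions and 1 transversion, so the answer is 3.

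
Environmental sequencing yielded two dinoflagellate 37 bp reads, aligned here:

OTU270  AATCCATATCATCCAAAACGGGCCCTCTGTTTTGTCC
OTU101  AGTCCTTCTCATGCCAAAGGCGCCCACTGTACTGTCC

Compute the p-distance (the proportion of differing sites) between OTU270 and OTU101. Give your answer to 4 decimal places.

0.2703

Differing sites — 2:A/G; 6:A/T; 8:A/C; 13:C/G; 15:A/C; 19:C/G; 21:G/C; 26:T/A; 31:T/A; 32:T/C.
There are 10 differences over 37 sites, so p = 10/37 = 0.2703.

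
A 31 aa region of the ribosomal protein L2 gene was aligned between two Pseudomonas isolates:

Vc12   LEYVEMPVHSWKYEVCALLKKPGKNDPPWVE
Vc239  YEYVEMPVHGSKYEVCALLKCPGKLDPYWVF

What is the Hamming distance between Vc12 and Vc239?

7

Differing sites — 1:L/Y; 10:S/G; 11:W/S; 21:K/C; 25:N/L; 28:P/Y; 31:E/F.
That gives 7 mismatches out of 31 aligned sites, so the Hamming distance is 7.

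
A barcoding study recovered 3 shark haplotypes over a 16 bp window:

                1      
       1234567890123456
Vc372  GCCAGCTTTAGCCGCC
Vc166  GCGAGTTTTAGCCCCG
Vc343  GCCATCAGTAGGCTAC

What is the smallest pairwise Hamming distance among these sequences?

Pairwise Hamming distances:
  Vc372 vs Vc166: 4
  Vc372 vs Vc343: 6
  Vc166 vs Vc343: 9
The smallest is 4, between Vc372 and Vc166.

4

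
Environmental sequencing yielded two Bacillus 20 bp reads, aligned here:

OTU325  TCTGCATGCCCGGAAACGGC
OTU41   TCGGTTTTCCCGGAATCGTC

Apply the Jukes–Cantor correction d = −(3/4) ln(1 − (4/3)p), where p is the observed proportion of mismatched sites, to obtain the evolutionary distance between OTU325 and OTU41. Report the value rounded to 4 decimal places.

Mismatches occur at site 3 (T→G), site 5 (C→T), site 6 (A→T), site 8 (G→T), site 16 (A→T), site 19 (G→T).
p = 6/20 = 0.300000.
d = −0.75 · ln(1 − (4/3)·0.300000) = −0.75 · ln(0.600000) = −0.75 · (-0.510826) = 0.3831.

0.3831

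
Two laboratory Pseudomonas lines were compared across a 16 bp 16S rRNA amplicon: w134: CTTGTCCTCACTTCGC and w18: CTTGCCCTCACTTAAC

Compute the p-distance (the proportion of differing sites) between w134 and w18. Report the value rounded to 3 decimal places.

Differing sites — 5:T/C; 14:C/A; 15:G/A.
There are 3 differences over 16 sites, so p = 3/16 = 0.188.

0.188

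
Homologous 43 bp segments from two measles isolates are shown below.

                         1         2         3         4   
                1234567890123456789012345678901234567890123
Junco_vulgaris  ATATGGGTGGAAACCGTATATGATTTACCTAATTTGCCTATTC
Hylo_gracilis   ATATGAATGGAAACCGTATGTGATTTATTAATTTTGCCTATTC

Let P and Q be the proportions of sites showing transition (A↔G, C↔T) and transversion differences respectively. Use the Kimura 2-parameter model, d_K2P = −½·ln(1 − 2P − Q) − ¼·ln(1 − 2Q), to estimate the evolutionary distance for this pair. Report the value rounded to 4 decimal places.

0.1880

Mismatches occur at site 6 (G/A, transition), site 7 (G/A, transition), site 20 (A/G, transition), site 28 (C/T, transition), site 29 (C/T, transition), site 30 (T/A, transversion), site 32 (A/T, transversion).
Of the 7 differences, 5 transitions and 2 transversions over 43 sites: P = 5/43 = 0.116279, Q = 2/43 = 0.046512.
d = −0.5·ln(0.720930) − 0.25·ln(0.906976) = −0.5·(-0.327213) − 0.25·(-0.097639) = 0.1880.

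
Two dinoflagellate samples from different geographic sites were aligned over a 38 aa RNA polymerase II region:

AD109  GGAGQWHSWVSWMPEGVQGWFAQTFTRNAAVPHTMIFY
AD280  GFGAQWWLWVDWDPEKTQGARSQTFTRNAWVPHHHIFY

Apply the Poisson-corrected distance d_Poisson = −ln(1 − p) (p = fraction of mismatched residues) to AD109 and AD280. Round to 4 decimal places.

Differing sites — 2:G/F; 3:A/G; 4:G/A; 7:H/W; 8:S/L; 11:S/D; 13:M/D; 16:G/K; 17:V/T; 20:W/A; 21:F/R; 22:A/S; 30:A/W; 34:T/H; 35:M/H.
p = 15/38 = 0.394737.
d = −ln(1 − 0.394737) = −ln(0.605263) = 0.5021.

0.5021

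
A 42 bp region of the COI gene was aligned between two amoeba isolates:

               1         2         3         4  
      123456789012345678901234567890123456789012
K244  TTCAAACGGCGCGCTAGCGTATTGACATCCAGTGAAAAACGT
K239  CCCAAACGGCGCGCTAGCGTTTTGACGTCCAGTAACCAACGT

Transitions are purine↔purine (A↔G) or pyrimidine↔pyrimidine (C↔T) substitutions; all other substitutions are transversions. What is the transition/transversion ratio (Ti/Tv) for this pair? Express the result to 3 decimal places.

The sequences differ at positions 1 (T/C, transition), 2 (T/C, transition), 21 (A/T, transversion), 27 (A/G, transition), 34 (G/A, transition), 36 (A/C, transversion), 37 (A/C, transversion).
Of the 7 differences, 4 transitions and 3 transversions, so Ti/Tv = 4/3 = 1.333.

1.333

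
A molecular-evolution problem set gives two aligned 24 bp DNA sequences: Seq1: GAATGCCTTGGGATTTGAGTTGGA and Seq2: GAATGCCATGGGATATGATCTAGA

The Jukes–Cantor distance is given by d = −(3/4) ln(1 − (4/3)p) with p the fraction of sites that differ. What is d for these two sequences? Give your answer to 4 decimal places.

0.2441

Mismatches occur at site 8 (T→A), site 15 (T→A), site 19 (G→T), site 20 (T→C), site 22 (G→A).
p = 5/24 = 0.208333.
d = −0.75 · ln(1 − (4/3)·0.208333) = −0.75 · ln(0.722223) = −0.75 · (-0.325421) = 0.2441.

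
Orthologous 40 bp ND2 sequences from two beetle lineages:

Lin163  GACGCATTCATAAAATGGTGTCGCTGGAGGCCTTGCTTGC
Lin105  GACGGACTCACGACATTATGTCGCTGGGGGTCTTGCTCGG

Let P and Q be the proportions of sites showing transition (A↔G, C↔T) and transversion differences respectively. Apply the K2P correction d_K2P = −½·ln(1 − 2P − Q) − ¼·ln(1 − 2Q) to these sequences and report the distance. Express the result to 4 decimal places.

The sequences differ at positions 5 (C/G, transversion), 7 (T/C, transition), 11 (T/C, transition), 12 (A/G, transition), 14 (A/C, transversion), 17 (G/T, transversion), 18 (G/A, transition), 28 (A/G, transition), 31 (C/T, transition), 38 (T/C, transition), 40 (C/G, transversion).
Of the 11 differences, 7 transitions and 4 transversions over 40 sites: P = 7/40 = 0.175000, Q = 4/40 = 0.100000.
d = −0.5·ln(0.550000) − 0.25·ln(0.800000) = −0.5·(-0.597837) − 0.25·(-0.223144) = 0.3547.

0.3547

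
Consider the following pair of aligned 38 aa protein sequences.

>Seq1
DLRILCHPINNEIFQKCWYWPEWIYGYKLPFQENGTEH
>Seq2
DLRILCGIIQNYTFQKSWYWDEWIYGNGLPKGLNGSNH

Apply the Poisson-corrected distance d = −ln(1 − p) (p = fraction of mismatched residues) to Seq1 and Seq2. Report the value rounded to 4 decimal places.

0.4595

Mismatches occur at site 7 (H→G), site 8 (P→I), site 10 (N→Q), site 12 (E→Y), site 13 (I→T), site 17 (C→S), site 21 (P→D), site 27 (Y→N), site 28 (K→G), site 31 (F→K), site 32 (Q→G), site 33 (E→L), site 36 (T→S), site 37 (E→N).
p = 14/38 = 0.368421.
d = −ln(1 − 0.368421) = −ln(0.631579) = 0.4595.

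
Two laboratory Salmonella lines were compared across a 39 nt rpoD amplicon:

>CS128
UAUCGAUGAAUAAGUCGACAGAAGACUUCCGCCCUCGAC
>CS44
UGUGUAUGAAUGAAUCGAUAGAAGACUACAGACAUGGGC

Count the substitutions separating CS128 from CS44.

12

The sequences differ at positions 2 (A/G), 4 (C/G), 5 (G/U), 12 (A/G), 14 (G/A), 19 (C/U), 28 (U/A), 30 (C/A), 32 (C/A), 34 (C/A), 36 (C/G), 38 (A/G).
That gives 12 mismatches out of 39 aligned sites, so the Hamming distance is 12.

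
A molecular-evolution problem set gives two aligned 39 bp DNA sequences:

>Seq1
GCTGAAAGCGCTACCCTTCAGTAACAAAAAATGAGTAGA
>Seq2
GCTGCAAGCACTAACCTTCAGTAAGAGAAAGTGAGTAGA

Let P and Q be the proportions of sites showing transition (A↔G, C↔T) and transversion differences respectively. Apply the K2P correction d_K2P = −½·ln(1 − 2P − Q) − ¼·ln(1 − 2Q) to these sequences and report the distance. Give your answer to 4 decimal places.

0.1729

Mismatches occur at site 5 (A/C, transversion), site 10 (G/A, transition), site 14 (C/A, transversion), site 25 (C/G, transversion), site 27 (A/G, transition), site 31 (A/G, transition).
Of the 6 differences, 3 transitions and 3 transversions over 39 sites: P = 3/39 = 0.076923, Q = 3/39 = 0.076923.
d = −0.5·ln(0.769231) − 0.25·ln(0.846154) = −0.5·(-0.262364) − 0.25·(-0.167054) = 0.1729.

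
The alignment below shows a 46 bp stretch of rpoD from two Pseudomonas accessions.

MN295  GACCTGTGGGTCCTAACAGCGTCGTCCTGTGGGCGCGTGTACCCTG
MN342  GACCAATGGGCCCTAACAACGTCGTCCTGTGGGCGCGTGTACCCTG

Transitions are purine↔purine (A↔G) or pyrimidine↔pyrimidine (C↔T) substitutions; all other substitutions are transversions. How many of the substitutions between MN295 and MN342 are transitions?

3

Differing sites — 5:T/A (Tv); 6:G/A (Ti); 11:T/C (Ti); 19:G/A (Ti).
Of the 4 differences, 3 transitions and 1 transversion, so the answer is 3.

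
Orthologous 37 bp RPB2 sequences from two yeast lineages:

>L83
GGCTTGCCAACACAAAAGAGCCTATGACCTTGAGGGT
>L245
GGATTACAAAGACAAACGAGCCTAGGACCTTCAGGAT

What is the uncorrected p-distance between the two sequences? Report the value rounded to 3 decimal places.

Mismatches occur at site 3 (C→A), site 6 (G→A), site 8 (C→A), site 11 (C→G), site 17 (A→C), site 25 (T→G), site 32 (G→C), site 36 (G→A).
There are 8 differences over 37 sites, so p = 8/37 = 0.216.

0.216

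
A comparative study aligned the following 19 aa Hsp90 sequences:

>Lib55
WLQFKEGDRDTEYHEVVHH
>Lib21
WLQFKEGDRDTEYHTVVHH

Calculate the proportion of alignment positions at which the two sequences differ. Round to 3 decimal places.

0.053

Differing sites — 15:E/T.
There are 1 differences over 19 sites, so p = 1/19 = 0.053.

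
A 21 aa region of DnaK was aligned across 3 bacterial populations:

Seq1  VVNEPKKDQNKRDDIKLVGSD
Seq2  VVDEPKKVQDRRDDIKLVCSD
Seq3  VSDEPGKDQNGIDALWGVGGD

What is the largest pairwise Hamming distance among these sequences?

Pairwise Hamming distances:
  Seq1 vs Seq2: 5
  Seq1 vs Seq3: 10
  Seq2 vs Seq3: 12
The largest is 12, between Seq2 and Seq3.

12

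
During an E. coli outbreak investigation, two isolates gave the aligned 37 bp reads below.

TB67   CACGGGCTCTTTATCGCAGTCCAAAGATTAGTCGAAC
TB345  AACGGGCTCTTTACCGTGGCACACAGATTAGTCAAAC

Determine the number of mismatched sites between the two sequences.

8

The sequences differ at positions 1 (C/A), 14 (T/C), 17 (C/T), 18 (A/G), 20 (T/C), 21 (C/A), 24 (A/C), 34 (G/A).
That gives 8 mismatches out of 37 aligned sites, so the Hamming distance is 8.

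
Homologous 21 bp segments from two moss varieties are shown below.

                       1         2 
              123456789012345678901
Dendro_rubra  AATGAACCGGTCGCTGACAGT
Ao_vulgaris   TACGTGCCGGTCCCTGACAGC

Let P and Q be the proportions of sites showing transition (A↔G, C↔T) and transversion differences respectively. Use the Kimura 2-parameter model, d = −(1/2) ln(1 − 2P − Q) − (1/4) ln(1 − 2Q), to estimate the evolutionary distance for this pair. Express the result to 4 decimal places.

The sequences differ at positions 1 (A/T, transversion), 3 (T/C, transition), 5 (A/T, transversion), 6 (A/G, transition), 13 (G/C, transversion), 21 (T/C, transition).
Of the 6 differences, 3 transitions and 3 transversions over 21 sites: P = 3/21 = 0.142857, Q = 3/21 = 0.142857.
d = −0.5·ln(0.571429) − 0.25·ln(0.714286) = −0.5·(-0.559615) − 0.25·(-0.336472) = 0.3639.

0.3639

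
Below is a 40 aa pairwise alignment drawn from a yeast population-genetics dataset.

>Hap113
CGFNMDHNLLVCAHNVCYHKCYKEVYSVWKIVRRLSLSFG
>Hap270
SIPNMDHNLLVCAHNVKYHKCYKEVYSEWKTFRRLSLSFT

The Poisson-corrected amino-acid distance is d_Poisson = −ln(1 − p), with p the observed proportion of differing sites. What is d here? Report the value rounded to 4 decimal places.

0.2231

Mismatches occur at site 1 (C/S), site 2 (G/I), site 3 (F/P), site 17 (C/K), site 28 (V/E), site 31 (I/T), site 32 (V/F), site 40 (G/T).
p = 8/40 = 0.200000.
d = −ln(1 − 0.200000) = −ln(0.800000) = 0.2231.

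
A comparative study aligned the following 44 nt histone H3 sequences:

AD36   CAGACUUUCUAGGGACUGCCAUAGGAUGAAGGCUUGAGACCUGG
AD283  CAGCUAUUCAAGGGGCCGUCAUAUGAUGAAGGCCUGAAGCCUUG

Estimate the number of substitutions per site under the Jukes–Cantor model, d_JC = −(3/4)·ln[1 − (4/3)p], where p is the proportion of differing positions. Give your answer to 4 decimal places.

Differing sites — 4:A/C; 5:C/U; 6:U/A; 10:U/A; 15:A/G; 17:U/C; 19:C/U; 24:G/U; 34:U/C; 38:G/A; 39:A/G; 43:G/U.
p = 12/44 = 0.272727.
d = −0.75 · ln(1 − (4/3)·0.272727) = −0.75 · ln(0.636364) = −0.75 · (-0.451985) = 0.3390.

0.3390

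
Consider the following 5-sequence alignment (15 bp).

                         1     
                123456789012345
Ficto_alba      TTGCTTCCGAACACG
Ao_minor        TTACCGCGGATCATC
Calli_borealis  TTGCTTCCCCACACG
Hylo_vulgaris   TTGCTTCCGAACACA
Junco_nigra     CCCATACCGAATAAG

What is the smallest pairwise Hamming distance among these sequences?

1

Pairwise Hamming distances:
  Ficto_alba vs Ao_minor: 7
  Ficto_alba vs Calli_borealis: 2
  Ficto_alba vs Hylo_vulgaris: 1
  Ficto_alba vs Junco_nigra: 7
  Ao_minor vs Calli_borealis: 9
  Ao_minor vs Hylo_vulgaris: 7
  Ao_minor vs Junco_nigra: 11
  Calli_borealis vs Hylo_vulgaris: 3
  Calli_borealis vs Junco_nigra: 9
  Hylo_vulgaris vs Junco_nigra: 8
The smallest is 1, between Ficto_alba and Hylo_vulgaris.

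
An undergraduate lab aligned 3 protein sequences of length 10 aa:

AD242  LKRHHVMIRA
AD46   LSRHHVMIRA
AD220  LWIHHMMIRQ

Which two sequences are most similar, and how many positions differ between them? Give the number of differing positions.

Pairwise Hamming distances:
  AD242 vs AD46: 1
  AD242 vs AD220: 4
  AD46 vs AD220: 4
The smallest is 1, between AD242 and AD46.

1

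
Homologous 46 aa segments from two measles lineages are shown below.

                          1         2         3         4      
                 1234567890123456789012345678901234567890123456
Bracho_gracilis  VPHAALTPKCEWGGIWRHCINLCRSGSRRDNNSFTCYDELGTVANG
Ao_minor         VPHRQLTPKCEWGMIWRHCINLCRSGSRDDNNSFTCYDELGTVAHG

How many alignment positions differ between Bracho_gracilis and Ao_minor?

The sequences differ at positions 4 (A/R), 5 (A/Q), 14 (G/M), 29 (R/D), 45 (N/H).
That gives 5 mismatches out of 46 aligned sites, so the Hamming distance is 5.

5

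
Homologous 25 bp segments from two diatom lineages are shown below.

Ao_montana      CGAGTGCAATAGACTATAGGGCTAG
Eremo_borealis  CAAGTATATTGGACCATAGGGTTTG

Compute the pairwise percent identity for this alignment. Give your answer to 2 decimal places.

The sequences differ at positions 2 (G/A), 6 (G/A), 7 (C/T), 9 (A/T), 11 (A/G), 15 (T/C), 22 (C/T), 24 (A/T).
17 of the 25 sites match, so the percent identity is 17/25 × 100 = 68.00%.

68.00%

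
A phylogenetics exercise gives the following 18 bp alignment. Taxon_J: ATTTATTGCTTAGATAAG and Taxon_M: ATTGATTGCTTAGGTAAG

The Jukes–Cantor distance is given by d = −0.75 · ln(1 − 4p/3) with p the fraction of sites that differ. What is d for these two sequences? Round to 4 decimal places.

0.1203

Mismatches occur at site 4 (T↔G), site 14 (A↔G).
p = 2/18 = 0.111111.
d = −0.75 · ln(1 − (4/3)·0.111111) = −0.75 · ln(0.851852) = −0.75 · (-0.160342) = 0.1203.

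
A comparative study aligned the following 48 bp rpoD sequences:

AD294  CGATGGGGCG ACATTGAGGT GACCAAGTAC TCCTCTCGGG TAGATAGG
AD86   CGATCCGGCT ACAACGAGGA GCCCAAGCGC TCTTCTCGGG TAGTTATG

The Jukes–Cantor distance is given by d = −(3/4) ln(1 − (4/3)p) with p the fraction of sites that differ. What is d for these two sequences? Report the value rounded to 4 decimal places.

The sequences differ at positions 5 (G/C), 6 (G/C), 10 (G/T), 14 (T/A), 15 (T/C), 20 (T/A), 22 (A/C), 28 (T/C), 29 (A/G), 33 (C/T), 44 (A/T), 47 (G/T).
p = 12/48 = 0.250000.
d = −0.75 · ln(1 − (4/3)·0.250000) = −0.75 · ln(0.666667) = −0.75 · (-0.405465) = 0.3041.

0.3041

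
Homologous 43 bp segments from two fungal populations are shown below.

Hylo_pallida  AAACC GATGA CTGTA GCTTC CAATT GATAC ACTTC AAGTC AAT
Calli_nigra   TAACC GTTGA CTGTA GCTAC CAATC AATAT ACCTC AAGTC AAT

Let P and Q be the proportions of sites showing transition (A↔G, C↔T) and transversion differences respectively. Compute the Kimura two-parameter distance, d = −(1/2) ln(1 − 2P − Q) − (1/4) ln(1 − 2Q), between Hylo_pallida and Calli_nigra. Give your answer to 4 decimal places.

0.1853

Mismatches occur at site 1 (A↔T, transversion), site 7 (A↔T, transversion), site 19 (T↔A, transversion), site 25 (T↔C, transition), site 26 (G↔A, transition), site 30 (C↔T, transition), site 33 (T↔C, transition).
Of the 7 differences, 4 transitions and 3 transversions over 43 sites: P = 4/43 = 0.093023, Q = 3/43 = 0.069767.
d = −0.5·ln(0.744187) − 0.25·ln(0.860466) = −0.5·(-0.295463) − 0.25·(-0.150281) = 0.1853.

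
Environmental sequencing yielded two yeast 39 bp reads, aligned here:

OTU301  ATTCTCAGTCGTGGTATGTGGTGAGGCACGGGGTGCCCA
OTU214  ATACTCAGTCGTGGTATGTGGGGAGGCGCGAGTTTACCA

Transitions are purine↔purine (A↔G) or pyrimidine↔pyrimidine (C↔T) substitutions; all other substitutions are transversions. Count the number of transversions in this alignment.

5

Differing sites — 3:T/A (Tv); 22:T/G (Tv); 28:A/G (Ti); 31:G/A (Ti); 33:G/T (Tv); 35:G/T (Tv); 36:C/A (Tv).
Of the 7 differences, 2 transitions and 5 transversions, so the answer is 5.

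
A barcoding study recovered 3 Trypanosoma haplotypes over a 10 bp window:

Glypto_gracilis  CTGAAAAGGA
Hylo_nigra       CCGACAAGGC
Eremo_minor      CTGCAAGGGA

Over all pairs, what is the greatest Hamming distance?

Pairwise Hamming distances:
  Glypto_gracilis vs Hylo_nigra: 3
  Glypto_gracilis vs Eremo_minor: 2
  Hylo_nigra vs Eremo_minor: 5
The largest is 5, between Hylo_nigra and Eremo_minor.

5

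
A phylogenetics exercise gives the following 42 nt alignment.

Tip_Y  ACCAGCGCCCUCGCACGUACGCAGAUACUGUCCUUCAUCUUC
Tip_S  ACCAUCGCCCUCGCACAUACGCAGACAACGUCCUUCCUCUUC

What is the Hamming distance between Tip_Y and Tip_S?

Differing sites — 5:G/U; 17:G/A; 26:U/C; 28:C/A; 29:U/C; 37:A/C.
That gives 6 mismatches out of 42 aligned sites, so the Hamming distance is 6.

6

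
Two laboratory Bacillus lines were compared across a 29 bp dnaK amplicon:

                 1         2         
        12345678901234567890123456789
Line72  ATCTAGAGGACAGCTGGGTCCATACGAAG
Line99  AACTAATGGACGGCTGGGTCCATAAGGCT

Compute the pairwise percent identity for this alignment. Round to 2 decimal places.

72.41%

The sequences differ at positions 2 (T/A), 6 (G/A), 7 (A/T), 12 (A/G), 25 (C/A), 27 (A/G), 28 (A/C), 29 (G/T).
21 of the 29 sites match, so the percent identity is 21/29 × 100 = 72.41%.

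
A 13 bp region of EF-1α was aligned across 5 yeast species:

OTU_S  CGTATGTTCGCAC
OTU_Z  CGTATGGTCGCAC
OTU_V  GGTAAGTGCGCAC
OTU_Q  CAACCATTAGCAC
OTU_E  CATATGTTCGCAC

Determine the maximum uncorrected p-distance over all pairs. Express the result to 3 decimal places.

Pairwise Hamming distances:
  OTU_S vs OTU_Z: 1
  OTU_S vs OTU_V: 3
  OTU_S vs OTU_Q: 6
  OTU_S vs OTU_E: 1
  OTU_Z vs OTU_V: 4
  OTU_Z vs OTU_Q: 7
  OTU_Z vs OTU_E: 2
  OTU_V vs OTU_Q: 8
  OTU_V vs OTU_E: 4
  OTU_Q vs OTU_E: 5
The largest is 8 mismatches, between OTU_V and OTU_Q; p = 8/13 = 0.615.

0.615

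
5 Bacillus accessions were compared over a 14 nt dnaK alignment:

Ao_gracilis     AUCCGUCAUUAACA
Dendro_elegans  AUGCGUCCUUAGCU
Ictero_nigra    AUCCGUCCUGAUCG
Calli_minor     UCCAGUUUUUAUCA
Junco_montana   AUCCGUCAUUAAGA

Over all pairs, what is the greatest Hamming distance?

8

Pairwise Hamming distances:
  Ao_gracilis vs Dendro_elegans: 4
  Ao_gracilis vs Ictero_nigra: 4
  Ao_gracilis vs Calli_minor: 6
  Ao_gracilis vs Junco_montana: 1
  Dendro_elegans vs Ictero_nigra: 4
  Dendro_elegans vs Calli_minor: 8
  Dendro_elegans vs Junco_montana: 5
  Ictero_nigra vs Calli_minor: 7
  Ictero_nigra vs Junco_montana: 5
  Calli_minor vs Junco_montana: 7
The largest is 8, between Dendro_elegans and Calli_minor.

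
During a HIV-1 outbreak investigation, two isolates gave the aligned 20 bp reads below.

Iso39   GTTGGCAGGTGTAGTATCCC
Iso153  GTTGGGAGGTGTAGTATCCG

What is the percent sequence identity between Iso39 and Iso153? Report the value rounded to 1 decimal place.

90.0%

The sequences differ at positions 6 (C/G), 20 (C/G).
18 of the 20 sites match, so the percent identity is 18/20 × 100 = 90.0%.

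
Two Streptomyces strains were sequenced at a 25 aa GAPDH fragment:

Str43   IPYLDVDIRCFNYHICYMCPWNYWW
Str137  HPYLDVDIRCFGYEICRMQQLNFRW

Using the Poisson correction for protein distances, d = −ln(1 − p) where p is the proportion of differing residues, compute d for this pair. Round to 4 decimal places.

0.4463

The sequences differ at positions 1 (I/H), 12 (N/G), 14 (H/E), 17 (Y/R), 19 (C/Q), 20 (P/Q), 21 (W/L), 23 (Y/F), 24 (W/R).
p = 9/25 = 0.360000.
d = −ln(1 − 0.360000) = −ln(0.640000) = 0.4463.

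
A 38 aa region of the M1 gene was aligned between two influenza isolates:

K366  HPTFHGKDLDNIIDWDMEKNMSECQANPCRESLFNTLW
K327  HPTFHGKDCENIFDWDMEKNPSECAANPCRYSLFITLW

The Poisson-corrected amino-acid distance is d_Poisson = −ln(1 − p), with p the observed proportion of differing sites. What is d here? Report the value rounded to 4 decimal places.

0.2036

The sequences differ at positions 9 (L/C), 10 (D/E), 13 (I/F), 21 (M/P), 25 (Q/A), 31 (E/Y), 35 (N/I).
p = 7/38 = 0.184211.
d = −ln(1 − 0.184211) = −ln(0.815789) = 0.2036.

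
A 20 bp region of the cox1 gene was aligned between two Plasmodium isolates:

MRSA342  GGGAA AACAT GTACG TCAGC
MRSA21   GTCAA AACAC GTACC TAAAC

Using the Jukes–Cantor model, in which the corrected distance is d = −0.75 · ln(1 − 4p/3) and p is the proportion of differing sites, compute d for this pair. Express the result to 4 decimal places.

0.3831

The sequences differ at positions 2 (G/T), 3 (G/C), 10 (T/C), 15 (G/C), 17 (C/A), 19 (G/A).
p = 6/20 = 0.300000.
d = −0.75 · ln(1 − (4/3)·0.300000) = −0.75 · ln(0.600000) = −0.75 · (-0.510826) = 0.3831.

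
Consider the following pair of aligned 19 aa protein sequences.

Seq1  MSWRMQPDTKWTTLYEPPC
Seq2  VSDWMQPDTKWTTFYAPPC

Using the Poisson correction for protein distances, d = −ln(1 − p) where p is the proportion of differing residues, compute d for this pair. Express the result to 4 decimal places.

Mismatches occur at site 1 (M→V), site 3 (W→D), site 4 (R→W), site 14 (L→F), site 16 (E→A).
p = 5/19 = 0.263158.
d = −ln(1 − 0.263158) = −ln(0.736842) = 0.3054.

0.3054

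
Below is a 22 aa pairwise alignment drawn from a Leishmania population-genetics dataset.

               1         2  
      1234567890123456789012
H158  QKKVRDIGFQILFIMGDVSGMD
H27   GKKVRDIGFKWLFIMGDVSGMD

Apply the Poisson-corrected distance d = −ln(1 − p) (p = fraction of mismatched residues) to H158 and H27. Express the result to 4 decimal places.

Differing sites — 1:Q/G; 10:Q/K; 11:I/W.
p = 3/22 = 0.136364.
d = −ln(1 − 0.136364) = −ln(0.863636) = 0.1466.

0.1466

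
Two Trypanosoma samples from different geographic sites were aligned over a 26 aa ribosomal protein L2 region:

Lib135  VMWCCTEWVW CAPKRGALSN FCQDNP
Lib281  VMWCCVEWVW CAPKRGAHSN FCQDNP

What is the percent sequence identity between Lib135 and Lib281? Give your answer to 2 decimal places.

Differing sites — 6:T/V; 18:L/H.
24 of the 26 sites match, so the percent identity is 24/26 × 100 = 92.31%.

92.31%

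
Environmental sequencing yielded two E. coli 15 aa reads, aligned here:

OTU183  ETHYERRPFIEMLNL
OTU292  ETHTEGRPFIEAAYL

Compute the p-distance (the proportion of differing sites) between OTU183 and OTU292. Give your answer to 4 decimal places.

0.3333

Mismatches occur at site 4 (Y/T), site 6 (R/G), site 12 (M/A), site 13 (L/A), site 14 (N/Y).
There are 5 differences over 15 sites, so p = 5/15 = 0.3333.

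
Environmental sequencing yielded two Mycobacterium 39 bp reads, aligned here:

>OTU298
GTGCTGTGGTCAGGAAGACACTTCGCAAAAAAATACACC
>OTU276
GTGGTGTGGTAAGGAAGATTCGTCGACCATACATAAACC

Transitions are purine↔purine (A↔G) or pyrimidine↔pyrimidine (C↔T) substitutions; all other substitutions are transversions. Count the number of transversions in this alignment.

10

Differing sites — 4:C/G (Tv); 11:C/A (Tv); 19:C/T (Ti); 20:A/T (Tv); 22:T/G (Tv); 26:C/A (Tv); 27:A/C (Tv); 28:A/C (Tv); 30:A/T (Tv); 32:A/C (Tv); 36:C/A (Tv).
Of the 11 differences, 1 transition and 10 transversions, so the answer is 10.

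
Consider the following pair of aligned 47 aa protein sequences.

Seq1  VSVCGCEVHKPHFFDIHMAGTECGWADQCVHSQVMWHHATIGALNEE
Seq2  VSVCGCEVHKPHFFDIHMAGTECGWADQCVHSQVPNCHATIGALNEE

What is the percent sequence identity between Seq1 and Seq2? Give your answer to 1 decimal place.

Mismatches occur at site 35 (M↔P), site 36 (W↔N), site 37 (H↔C).
44 of the 47 sites match, so the percent identity is 44/47 × 100 = 93.6%.

93.6%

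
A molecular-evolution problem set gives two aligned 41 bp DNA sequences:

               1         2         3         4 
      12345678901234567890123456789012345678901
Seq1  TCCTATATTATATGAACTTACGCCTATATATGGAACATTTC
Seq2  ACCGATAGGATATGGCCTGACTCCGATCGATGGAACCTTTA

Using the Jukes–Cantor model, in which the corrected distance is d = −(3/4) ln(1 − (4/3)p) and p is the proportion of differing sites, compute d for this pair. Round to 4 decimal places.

0.4121

The sequences differ at positions 1 (T/A), 4 (T/G), 8 (T/G), 9 (T/G), 15 (A/G), 16 (A/C), 19 (T/G), 22 (G/T), 25 (T/G), 28 (A/C), 29 (T/G), 37 (A/C), 41 (C/A).
p = 13/41 = 0.317073.
d = −0.75 · ln(1 − (4/3)·0.317073) = −0.75 · ln(0.577236) = −0.75 · (-0.549504) = 0.4121.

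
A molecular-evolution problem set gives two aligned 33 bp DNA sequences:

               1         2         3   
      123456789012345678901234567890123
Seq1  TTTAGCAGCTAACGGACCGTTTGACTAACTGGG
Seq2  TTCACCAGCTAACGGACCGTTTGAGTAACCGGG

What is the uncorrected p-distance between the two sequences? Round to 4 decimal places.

Mismatches occur at site 3 (T/C), site 5 (G/C), site 25 (C/G), site 30 (T/C).
There are 4 differences over 33 sites, so p = 4/33 = 0.1212.

0.1212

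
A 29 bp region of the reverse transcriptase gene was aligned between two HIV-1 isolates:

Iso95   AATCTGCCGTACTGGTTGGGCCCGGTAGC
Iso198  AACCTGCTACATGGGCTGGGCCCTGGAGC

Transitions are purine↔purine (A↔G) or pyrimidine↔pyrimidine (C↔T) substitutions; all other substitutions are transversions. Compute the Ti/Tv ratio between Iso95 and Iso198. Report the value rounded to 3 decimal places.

2.000

Differing sites — 3:T/C (Ti); 8:C/T (Ti); 9:G/A (Ti); 10:T/C (Ti); 12:C/T (Ti); 13:T/G (Tv); 16:T/C (Ti); 24:G/T (Tv); 26:T/G (Tv).
Of the 9 differences, 6 transitions and 3 transversions, so Ti/Tv = 6/3 = 2.000.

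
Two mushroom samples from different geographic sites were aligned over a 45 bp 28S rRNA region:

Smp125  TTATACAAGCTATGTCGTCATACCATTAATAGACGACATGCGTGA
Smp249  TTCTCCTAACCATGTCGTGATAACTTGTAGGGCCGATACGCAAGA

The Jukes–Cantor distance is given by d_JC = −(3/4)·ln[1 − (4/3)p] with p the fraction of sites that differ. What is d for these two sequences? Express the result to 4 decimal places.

Mismatches occur at site 3 (A↔C), site 5 (A↔C), site 7 (A↔T), site 9 (G↔A), site 11 (T↔C), site 19 (C↔G), site 23 (C↔A), site 25 (A↔T), site 27 (T↔G), site 28 (A↔T), site 30 (T↔G), site 31 (A↔G), site 33 (A↔C), site 37 (C↔T), site 39 (T↔C), site 42 (G↔A), site 43 (T↔A).
p = 17/45 = 0.377778.
d = −0.75 · ln(1 − (4/3)·0.377778) = −0.75 · ln(0.496296) = −0.75 · (-0.700583) = 0.5254.

0.5254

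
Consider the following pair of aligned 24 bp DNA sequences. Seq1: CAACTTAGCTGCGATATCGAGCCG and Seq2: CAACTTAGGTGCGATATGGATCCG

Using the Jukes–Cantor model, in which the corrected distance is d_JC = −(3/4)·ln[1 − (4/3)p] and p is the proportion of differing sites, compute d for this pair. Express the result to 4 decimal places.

Mismatches occur at site 9 (C→G), site 18 (C→G), site 21 (G→T).
p = 3/24 = 0.125000.
d = −0.75 · ln(1 − (4/3)·0.125000) = −0.75 · ln(0.833333) = −0.75 · (-0.182322) = 0.1367.

0.1367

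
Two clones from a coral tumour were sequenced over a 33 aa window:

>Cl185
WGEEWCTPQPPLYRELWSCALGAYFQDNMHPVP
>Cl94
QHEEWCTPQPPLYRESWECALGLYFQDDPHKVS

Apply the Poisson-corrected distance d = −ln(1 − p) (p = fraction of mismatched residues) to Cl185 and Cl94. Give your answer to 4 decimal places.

0.3185

Differing sites — 1:W/Q; 2:G/H; 16:L/S; 18:S/E; 23:A/L; 28:N/D; 29:M/P; 31:P/K; 33:P/S.
p = 9/33 = 0.272727.
d = −ln(1 − 0.272727) = −ln(0.727273) = 0.3185.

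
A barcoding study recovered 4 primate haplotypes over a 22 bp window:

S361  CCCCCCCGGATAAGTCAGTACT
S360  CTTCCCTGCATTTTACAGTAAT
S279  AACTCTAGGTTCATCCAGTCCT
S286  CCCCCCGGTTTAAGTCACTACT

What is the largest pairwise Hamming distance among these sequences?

Pairwise Hamming distances:
  S361 vs S360: 9
  S361 vs S279: 10
  S361 vs S286: 4
  S360 vs S279: 13
  S360 vs S286: 11
  S279 vs S286: 11
The largest is 13, between S360 and S279.

13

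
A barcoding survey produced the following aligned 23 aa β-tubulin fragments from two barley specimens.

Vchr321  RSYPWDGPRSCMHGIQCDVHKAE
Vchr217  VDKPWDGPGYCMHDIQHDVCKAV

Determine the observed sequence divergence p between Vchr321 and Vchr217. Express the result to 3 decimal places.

0.391

The sequences differ at positions 1 (R/V), 2 (S/D), 3 (Y/K), 9 (R/G), 10 (S/Y), 14 (G/D), 17 (C/H), 20 (H/C), 23 (E/V).
There are 9 differences over 23 sites, so p = 9/23 = 0.391.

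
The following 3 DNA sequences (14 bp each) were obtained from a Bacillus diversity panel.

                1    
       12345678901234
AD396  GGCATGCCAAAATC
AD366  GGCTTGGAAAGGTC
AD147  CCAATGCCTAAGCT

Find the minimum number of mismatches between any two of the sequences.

Pairwise Hamming distances:
  AD396 vs AD366: 5
  AD396 vs AD147: 7
  AD366 vs AD147: 10
The smallest is 5, between AD396 and AD366.

5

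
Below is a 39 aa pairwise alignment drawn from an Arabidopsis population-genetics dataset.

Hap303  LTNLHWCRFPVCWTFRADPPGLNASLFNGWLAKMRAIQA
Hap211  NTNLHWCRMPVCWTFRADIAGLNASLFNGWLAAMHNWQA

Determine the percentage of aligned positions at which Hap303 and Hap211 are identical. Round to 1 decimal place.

79.5%

The sequences differ at positions 1 (L/N), 9 (F/M), 19 (P/I), 20 (P/A), 33 (K/A), 35 (R/H), 36 (A/N), 37 (I/W).
31 of the 39 sites match, so the percent identity is 31/39 × 100 = 79.5%.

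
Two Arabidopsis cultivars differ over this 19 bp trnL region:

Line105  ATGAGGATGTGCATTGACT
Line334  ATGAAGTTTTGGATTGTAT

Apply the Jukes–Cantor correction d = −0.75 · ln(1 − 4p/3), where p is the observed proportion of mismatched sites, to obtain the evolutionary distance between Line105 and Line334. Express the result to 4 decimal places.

The sequences differ at positions 5 (G/A), 7 (A/T), 9 (G/T), 12 (C/G), 17 (A/T), 18 (C/A).
p = 6/19 = 0.315789.
d = −0.75 · ln(1 − (4/3)·0.315789) = −0.75 · ln(0.578948) = −0.75 · (-0.546543) = 0.4099.

0.4099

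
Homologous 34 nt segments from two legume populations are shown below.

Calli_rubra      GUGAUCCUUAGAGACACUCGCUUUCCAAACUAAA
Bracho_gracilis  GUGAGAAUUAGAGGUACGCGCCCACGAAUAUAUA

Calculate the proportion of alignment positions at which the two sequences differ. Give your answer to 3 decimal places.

Mismatches occur at site 5 (U/G), site 6 (C/A), site 7 (C/A), site 14 (A/G), site 15 (C/U), site 18 (U/G), site 22 (U/C), site 23 (U/C), site 24 (U/A), site 26 (C/G), site 29 (A/U), site 30 (C/A), site 33 (A/U).
There are 13 differences over 34 sites, so p = 13/34 = 0.382.

0.382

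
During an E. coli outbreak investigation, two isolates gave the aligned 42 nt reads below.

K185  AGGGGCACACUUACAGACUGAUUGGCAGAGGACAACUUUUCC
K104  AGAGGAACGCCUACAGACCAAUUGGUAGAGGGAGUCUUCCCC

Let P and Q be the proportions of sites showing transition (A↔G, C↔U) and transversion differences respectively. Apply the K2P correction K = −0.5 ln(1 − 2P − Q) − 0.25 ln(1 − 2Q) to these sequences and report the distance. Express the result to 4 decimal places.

0.4352

Mismatches occur at site 3 (G/A, transition), site 6 (C/A, transversion), site 9 (A/G, transition), site 11 (U/C, transition), site 19 (U/C, transition), site 20 (G/A, transition), site 26 (C/U, transition), site 32 (A/G, transition), site 33 (C/A, transversion), site 34 (A/G, transition), site 35 (A/U, transversion), site 39 (U/C, transition), site 40 (U/C, transition).
Of the 13 differences, 10 transitions and 3 transversions over 42 sites: P = 10/42 = 0.238095, Q = 3/42 = 0.071429.
d = −0.5·ln(0.452381) − 0.25·ln(0.857142) = −0.5·(-0.793231) − 0.25·(-0.154152) = 0.4352.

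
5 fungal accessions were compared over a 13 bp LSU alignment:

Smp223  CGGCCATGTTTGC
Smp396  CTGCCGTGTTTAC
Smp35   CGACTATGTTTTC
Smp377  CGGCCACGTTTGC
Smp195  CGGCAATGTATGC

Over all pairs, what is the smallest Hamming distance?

Pairwise Hamming distances:
  Smp223 vs Smp396: 3
  Smp223 vs Smp35: 3
  Smp223 vs Smp377: 1
  Smp223 vs Smp195: 2
  Smp396 vs Smp35: 5
  Smp396 vs Smp377: 4
  Smp396 vs Smp195: 5
  Smp35 vs Smp377: 4
  Smp35 vs Smp195: 4
  Smp377 vs Smp195: 3
The smallest is 1, between Smp223 and Smp377.

1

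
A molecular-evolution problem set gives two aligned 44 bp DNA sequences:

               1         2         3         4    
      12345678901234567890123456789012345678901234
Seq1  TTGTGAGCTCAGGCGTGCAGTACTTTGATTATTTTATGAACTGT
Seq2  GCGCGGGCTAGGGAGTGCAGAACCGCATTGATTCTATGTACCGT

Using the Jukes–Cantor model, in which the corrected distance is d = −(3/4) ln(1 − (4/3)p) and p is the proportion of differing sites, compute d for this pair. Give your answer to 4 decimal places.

Differing sites — 1:T/G; 2:T/C; 4:T/C; 6:A/G; 10:C/A; 11:A/G; 14:C/A; 21:T/A; 24:T/C; 25:T/G; 26:T/C; 27:G/A; 28:A/T; 30:T/G; 34:T/C; 39:A/T; 42:T/C.
p = 17/44 = 0.386364.
d = −0.75 · ln(1 − (4/3)·0.386364) = −0.75 · ln(0.484848) = −0.75 · (-0.723920) = 0.5429.

0.5429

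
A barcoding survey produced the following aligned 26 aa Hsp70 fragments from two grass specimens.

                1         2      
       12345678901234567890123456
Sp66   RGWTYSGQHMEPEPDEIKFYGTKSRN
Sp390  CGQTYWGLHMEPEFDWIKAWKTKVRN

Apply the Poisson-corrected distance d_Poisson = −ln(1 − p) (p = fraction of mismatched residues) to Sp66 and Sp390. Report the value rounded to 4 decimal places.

The sequences differ at positions 1 (R/C), 3 (W/Q), 6 (S/W), 8 (Q/L), 14 (P/F), 16 (E/W), 19 (F/A), 20 (Y/W), 21 (G/K), 24 (S/V).
p = 10/26 = 0.384615.
d = −ln(1 − 0.384615) = −ln(0.615385) = 0.4855.

0.4855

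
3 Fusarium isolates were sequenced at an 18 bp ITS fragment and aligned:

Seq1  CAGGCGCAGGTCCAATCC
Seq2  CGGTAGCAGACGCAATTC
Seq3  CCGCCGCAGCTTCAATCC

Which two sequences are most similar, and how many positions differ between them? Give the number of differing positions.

4

Pairwise Hamming distances:
  Seq1 vs Seq2: 7
  Seq1 vs Seq3: 4
  Seq2 vs Seq3: 7
The smallest is 4, between Seq1 and Seq3.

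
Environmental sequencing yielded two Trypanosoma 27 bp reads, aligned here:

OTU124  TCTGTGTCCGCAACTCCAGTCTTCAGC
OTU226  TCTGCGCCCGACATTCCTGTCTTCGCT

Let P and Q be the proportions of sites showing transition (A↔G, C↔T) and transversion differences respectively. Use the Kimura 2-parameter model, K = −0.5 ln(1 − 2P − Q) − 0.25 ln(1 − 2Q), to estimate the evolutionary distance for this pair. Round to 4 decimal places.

Mismatches occur at site 5 (T/C, transition), site 7 (T/C, transition), site 11 (C/A, transversion), site 12 (A/C, transversion), site 14 (C/T, transition), site 18 (A/T, transversion), site 25 (A/G, transition), site 26 (G/C, transversion), site 27 (C/T, transition).
Of the 9 differences, 5 transitions and 4 transversions over 27 sites: P = 5/27 = 0.185185, Q = 4/27 = 0.148148.
d = −0.5·ln(0.481482) − 0.25·ln(0.703704) = −0.5·(-0.730886) − 0.25·(-0.351397) = 0.4533.

0.4533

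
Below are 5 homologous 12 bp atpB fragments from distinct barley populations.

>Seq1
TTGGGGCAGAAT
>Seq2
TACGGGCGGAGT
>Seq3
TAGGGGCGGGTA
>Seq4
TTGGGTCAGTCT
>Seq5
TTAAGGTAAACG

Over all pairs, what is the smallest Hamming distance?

3

Pairwise Hamming distances:
  Seq1 vs Seq2: 4
  Seq1 vs Seq3: 5
  Seq1 vs Seq4: 3
  Seq1 vs Seq5: 6
  Seq2 vs Seq3: 4
  Seq2 vs Seq4: 6
  Seq2 vs Seq5: 8
  Seq3 vs Seq4: 6
  Seq3 vs Seq5: 9
  Seq4 vs Seq5: 7
The smallest is 3, between Seq1 and Seq4.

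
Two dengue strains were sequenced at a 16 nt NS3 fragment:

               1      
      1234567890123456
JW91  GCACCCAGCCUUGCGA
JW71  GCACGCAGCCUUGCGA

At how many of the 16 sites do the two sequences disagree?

The sequences differ at position 5 (C/G).
That gives 1 mismatch out of 16 aligned sites, so the Hamming distance is 1.

1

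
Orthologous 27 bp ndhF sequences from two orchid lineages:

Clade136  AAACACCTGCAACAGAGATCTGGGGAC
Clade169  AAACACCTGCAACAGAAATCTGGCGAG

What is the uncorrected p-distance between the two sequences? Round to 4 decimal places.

The sequences differ at positions 17 (G/A), 24 (G/C), 27 (C/G).
There are 3 differences over 27 sites, so p = 3/27 = 0.1111.

0.1111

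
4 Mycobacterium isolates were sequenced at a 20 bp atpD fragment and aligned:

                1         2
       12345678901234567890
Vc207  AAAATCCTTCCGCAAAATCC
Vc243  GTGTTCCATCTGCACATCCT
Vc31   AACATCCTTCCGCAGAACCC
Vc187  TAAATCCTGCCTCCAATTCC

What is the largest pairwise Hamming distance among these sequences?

Pairwise Hamming distances:
  Vc207 vs Vc243: 10
  Vc207 vs Vc31: 3
  Vc207 vs Vc187: 5
  Vc243 vs Vc31: 9
  Vc243 vs Vc187: 12
  Vc31 vs Vc187: 8
The largest is 12, between Vc243 and Vc187.

12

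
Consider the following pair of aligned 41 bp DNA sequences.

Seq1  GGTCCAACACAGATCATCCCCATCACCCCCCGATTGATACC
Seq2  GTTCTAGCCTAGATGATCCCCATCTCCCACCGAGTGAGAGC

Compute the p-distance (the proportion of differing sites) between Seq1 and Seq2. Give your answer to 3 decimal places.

The sequences differ at positions 2 (G/T), 5 (C/T), 7 (A/G), 9 (A/C), 10 (C/T), 15 (C/G), 25 (A/T), 29 (C/A), 34 (T/G), 38 (T/G), 40 (C/G).
There are 11 differences over 41 sites, so p = 11/41 = 0.268.

0.268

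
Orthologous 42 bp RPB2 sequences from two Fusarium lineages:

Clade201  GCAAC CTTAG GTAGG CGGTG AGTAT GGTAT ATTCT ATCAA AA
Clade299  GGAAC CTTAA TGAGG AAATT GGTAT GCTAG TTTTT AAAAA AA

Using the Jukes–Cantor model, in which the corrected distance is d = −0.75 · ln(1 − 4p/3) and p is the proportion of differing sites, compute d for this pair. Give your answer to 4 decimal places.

Mismatches occur at site 2 (C/G), site 10 (G/A), site 11 (G/T), site 12 (T/G), site 16 (C/A), site 17 (G/A), site 18 (G/A), site 20 (G/T), site 21 (A/G), site 27 (G/C), site 30 (T/G), site 31 (A/T), site 34 (C/T), site 37 (T/A), site 38 (C/A).
p = 15/42 = 0.357143.
d = −0.75 · ln(1 − (4/3)·0.357143) = −0.75 · ln(0.523809) = −0.75 · (-0.646628) = 0.4850.

0.4850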